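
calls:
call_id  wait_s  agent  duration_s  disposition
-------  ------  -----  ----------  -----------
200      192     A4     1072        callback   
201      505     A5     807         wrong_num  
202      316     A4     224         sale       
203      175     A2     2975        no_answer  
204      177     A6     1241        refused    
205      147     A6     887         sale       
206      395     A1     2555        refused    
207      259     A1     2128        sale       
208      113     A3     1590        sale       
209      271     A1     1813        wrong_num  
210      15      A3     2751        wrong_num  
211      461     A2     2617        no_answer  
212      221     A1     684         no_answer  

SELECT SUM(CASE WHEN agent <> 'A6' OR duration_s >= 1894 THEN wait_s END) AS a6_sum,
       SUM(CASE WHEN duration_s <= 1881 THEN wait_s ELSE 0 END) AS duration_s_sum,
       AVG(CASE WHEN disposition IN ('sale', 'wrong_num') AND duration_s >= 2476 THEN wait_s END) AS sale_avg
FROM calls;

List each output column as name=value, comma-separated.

[a6_sum: agent <> 'A6' OR duration_s >= 1894]
call_id=200: ✓ → 192
call_id=201: ✓ → 505
call_id=202: ✓ → 316
call_id=203: ✓ → 175
call_id=204: ✗
call_id=205: ✗
call_id=206: ✓ → 395
call_id=207: ✓ → 259
call_id=208: ✓ → 113
call_id=209: ✓ → 271
call_id=210: ✓ → 15
call_id=211: ✓ → 461
call_id=212: ✓ → 221
a6_sum = 192 + 505 + 316 + 175 + 395 + 259 + 113 + 271 + 15 + 461 + 221 = 2923
—
[duration_s_sum: duration_s <= 1881]
call_id=200: ✓ → 192
call_id=201: ✓ → 505
call_id=202: ✓ → 316
call_id=203: ✗
call_id=204: ✓ → 177
call_id=205: ✓ → 147
call_id=206: ✗
call_id=207: ✗
call_id=208: ✓ → 113
call_id=209: ✓ → 271
call_id=210: ✗
call_id=211: ✗
call_id=212: ✓ → 221
duration_s_sum = 192 + 505 + 316 + 177 + 147 + 113 + 271 + 221 = 1942
—
[sale_avg: disposition IN ('sale', 'wrong_num') AND duration_s >= 2476]
call_id=200: ✗
call_id=201: ✗
call_id=202: ✗
call_id=203: ✗
call_id=204: ✗
call_id=205: ✗
call_id=206: ✗
call_id=207: ✗
call_id=208: ✗
call_id=209: ✗
call_id=210: ✓ → 15
call_id=211: ✗
call_id=212: ✗
sale_avg = 15

a6_sum=2923, duration_s_sum=1942, sale_avg=15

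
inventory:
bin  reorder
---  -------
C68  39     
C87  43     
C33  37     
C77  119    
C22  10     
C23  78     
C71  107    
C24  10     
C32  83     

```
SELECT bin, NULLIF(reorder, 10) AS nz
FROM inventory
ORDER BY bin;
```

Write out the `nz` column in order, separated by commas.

NULL, 78, NULL, 83, 37, 39, 107, 119, 43

bin=C22: reorder=10 vs 10: equal → NULL
bin=C23: reorder=78 vs 10: differ → 78
bin=C24: reorder=10 vs 10: equal → NULL
bin=C32: reorder=83 vs 10: differ → 83
bin=C33: reorder=37 vs 10: differ → 37
bin=C68: reorder=39 vs 10: differ → 39
bin=C71: reorder=107 vs 10: differ → 107
bin=C77: reorder=119 vs 10: differ → 119
bin=C87: reorder=43 vs 10: differ → 43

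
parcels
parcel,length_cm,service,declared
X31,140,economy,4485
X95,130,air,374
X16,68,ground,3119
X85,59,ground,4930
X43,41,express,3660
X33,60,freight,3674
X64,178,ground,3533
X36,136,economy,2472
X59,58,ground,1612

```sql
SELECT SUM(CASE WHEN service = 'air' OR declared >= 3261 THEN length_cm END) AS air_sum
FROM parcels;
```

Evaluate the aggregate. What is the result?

parcel=X31: ✓ → 140
parcel=X95: ✓ → 130
parcel=X16: ✗
parcel=X85: ✓ → 59
parcel=X43: ✓ → 41
parcel=X33: ✓ → 60
parcel=X64: ✓ → 178
parcel=X36: ✗
parcel=X59: ✗
air_sum = 140 + 130 + 59 + 41 + 60 + 178 = 608

608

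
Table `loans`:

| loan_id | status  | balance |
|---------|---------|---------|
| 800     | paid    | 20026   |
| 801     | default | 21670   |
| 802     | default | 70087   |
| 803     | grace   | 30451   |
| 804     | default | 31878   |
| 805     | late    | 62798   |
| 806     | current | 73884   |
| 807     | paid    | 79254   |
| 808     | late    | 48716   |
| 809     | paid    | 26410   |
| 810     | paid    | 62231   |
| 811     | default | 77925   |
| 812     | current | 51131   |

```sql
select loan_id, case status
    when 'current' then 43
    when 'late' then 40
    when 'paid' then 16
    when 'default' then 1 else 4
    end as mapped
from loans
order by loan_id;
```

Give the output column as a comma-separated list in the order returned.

loan_id=800: status='paid' → 16
loan_id=801: status='default' → 1
loan_id=802: status='default' → 1
loan_id=803: ELSE → 4
loan_id=804: status='default' → 1
loan_id=805: status='late' → 40
loan_id=806: status='current' → 43
loan_id=807: status='paid' → 16
loan_id=808: status='late' → 40
loan_id=809: status='paid' → 16
loan_id=810: status='paid' → 16
loan_id=811: status='default' → 1
loan_id=812: status='current' → 43

16, 1, 1, 4, 1, 40, 43, 16, 40, 16, 16, 1, 43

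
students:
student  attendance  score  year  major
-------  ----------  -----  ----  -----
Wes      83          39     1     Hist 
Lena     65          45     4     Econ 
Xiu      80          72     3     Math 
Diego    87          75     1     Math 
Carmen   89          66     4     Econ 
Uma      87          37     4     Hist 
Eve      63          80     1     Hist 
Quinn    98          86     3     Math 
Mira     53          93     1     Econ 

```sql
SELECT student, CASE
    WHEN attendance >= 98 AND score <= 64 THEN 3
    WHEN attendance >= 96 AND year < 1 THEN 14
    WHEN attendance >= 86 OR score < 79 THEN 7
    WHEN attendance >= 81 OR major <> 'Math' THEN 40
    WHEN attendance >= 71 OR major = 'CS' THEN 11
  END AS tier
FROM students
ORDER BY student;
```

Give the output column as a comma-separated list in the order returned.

7, 7, 40, 7, 40, 7, 7, 7, 7

student=Carmen: attendance >= 86 OR score < 79 → 7
student=Diego: attendance >= 86 OR score < 79 → 7
student=Eve: attendance >= 81 OR major <> 'Math' → 40
student=Lena: attendance >= 86 OR score < 79 → 7
student=Mira: attendance >= 81 OR major <> 'Math' → 40
student=Quinn: attendance >= 86 OR score < 79 → 7
student=Uma: attendance >= 86 OR score < 79 → 7
student=Wes: attendance >= 86 OR score < 79 → 7
student=Xiu: attendance >= 86 OR score < 79 → 7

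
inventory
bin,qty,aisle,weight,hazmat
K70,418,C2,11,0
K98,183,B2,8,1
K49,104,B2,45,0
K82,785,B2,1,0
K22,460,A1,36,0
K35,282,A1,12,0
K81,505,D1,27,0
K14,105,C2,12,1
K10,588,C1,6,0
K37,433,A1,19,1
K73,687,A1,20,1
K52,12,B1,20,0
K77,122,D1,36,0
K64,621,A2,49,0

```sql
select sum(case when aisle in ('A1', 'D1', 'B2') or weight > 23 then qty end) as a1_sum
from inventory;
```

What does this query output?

bin=K70: ✗
bin=K98: ✓ → 183
bin=K49: ✓ → 104
bin=K82: ✓ → 785
bin=K22: ✓ → 460
bin=K35: ✓ → 282
bin=K81: ✓ → 505
bin=K14: ✗
bin=K10: ✗
bin=K37: ✓ → 433
bin=K73: ✓ → 687
bin=K52: ✗
bin=K77: ✓ → 122
bin=K64: ✓ → 621
a1_sum = 183 + 104 + 785 + 460 + 282 + 505 + 433 + 687 + 122 + 621 = 4182

4182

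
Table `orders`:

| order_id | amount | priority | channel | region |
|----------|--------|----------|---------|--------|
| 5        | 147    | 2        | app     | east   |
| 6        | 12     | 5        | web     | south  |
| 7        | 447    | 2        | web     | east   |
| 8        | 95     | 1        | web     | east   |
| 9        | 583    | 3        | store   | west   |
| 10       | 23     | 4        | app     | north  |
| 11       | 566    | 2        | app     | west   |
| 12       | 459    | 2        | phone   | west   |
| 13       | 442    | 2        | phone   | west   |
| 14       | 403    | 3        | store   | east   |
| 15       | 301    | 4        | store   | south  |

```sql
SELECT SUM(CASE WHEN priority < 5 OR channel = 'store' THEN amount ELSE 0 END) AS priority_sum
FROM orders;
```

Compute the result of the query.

order_id=5: ✓ → 147
order_id=6: ✗
order_id=7: ✓ → 447
order_id=8: ✓ → 95
order_id=9: ✓ → 583
order_id=10: ✓ → 23
order_id=11: ✓ → 566
order_id=12: ✓ → 459
order_id=13: ✓ → 442
order_id=14: ✓ → 403
order_id=15: ✓ → 301
priority_sum = 147 + 447 + 95 + 583 + 23 + 566 + 459 + 442 + 403 + 301 = 3466

3466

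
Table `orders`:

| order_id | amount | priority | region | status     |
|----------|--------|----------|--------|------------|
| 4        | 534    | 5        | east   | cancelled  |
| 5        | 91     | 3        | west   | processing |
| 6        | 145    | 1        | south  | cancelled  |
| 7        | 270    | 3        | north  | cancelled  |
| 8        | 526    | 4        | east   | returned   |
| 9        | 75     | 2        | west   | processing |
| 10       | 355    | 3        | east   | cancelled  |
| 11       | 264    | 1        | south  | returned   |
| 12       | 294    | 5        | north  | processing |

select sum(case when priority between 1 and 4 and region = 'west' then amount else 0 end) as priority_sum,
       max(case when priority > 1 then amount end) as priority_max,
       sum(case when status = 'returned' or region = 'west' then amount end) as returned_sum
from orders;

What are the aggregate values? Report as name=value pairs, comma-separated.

[priority_sum: priority between 1 and 4 and region = 'west']
order_id=4: ✗
order_id=5: ✓ → 91
order_id=6: ✗
order_id=7: ✗
order_id=8: ✗
order_id=9: ✓ → 75
order_id=10: ✗
order_id=11: ✗
order_id=12: ✗
priority_sum = 91 + 75 = 166
—
[priority_max: priority > 1]
order_id=4: ✓ → 534
order_id=5: ✓ → 91
order_id=6: ✗
order_id=7: ✓ → 270
order_id=8: ✓ → 526
order_id=9: ✓ → 75
order_id=10: ✓ → 355
order_id=11: ✗
order_id=12: ✓ → 294
priority_max = MAX(534, 91, 270, 526, 75, 355, 294) = 534
—
[returned_sum: status = 'returned' or region = 'west']
order_id=4: ✗
order_id=5: ✓ → 91
order_id=6: ✗
order_id=7: ✗
order_id=8: ✓ → 526
order_id=9: ✓ → 75
order_id=10: ✗
order_id=11: ✓ → 264
order_id=12: ✗
returned_sum = 91 + 526 + 75 + 264 = 956

priority_sum=166, priority_max=534, returned_sum=956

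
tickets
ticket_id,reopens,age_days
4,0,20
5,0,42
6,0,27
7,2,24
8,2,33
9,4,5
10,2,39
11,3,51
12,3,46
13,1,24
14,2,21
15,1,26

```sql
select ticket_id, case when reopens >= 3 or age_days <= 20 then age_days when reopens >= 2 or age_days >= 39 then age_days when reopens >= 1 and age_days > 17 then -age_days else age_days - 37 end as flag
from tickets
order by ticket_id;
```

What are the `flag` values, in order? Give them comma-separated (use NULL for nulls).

20, 42, -10, 24, 33, 5, 39, 51, 46, -24, 21, -26

ticket_id=4: reopens >= 3 or age_days <= 20 → 20
ticket_id=5: reopens >= 2 or age_days >= 39 → 42
ticket_id=6: ELSE → -10
ticket_id=7: reopens >= 2 or age_days >= 39 → 24
ticket_id=8: reopens >= 2 or age_days >= 39 → 33
ticket_id=9: reopens >= 3 or age_days <= 20 → 5
ticket_id=10: reopens >= 2 or age_days >= 39 → 39
ticket_id=11: reopens >= 3 or age_days <= 20 → 51
ticket_id=12: reopens >= 3 or age_days <= 20 → 46
ticket_id=13: reopens >= 1 and age_days > 17 → -24
ticket_id=14: reopens >= 2 or age_days >= 39 → 21
ticket_id=15: reopens >= 1 and age_days > 17 → -26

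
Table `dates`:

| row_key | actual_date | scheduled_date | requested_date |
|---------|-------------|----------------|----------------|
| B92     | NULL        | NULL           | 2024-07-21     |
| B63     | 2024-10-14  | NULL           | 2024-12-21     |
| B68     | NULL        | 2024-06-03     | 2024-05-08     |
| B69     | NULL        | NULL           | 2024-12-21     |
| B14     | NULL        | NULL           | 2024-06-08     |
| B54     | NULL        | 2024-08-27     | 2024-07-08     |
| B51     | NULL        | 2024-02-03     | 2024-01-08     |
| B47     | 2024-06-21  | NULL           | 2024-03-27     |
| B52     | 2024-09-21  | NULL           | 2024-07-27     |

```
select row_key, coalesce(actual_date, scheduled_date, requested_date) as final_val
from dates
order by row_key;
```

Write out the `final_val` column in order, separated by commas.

row_key=B14: actual_date=NULL, scheduled_date=NULL, requested_date=2024-06-08 → 2024-06-08
row_key=B47: actual_date=2024-06-21 → 2024-06-21
row_key=B51: actual_date=NULL, scheduled_date=2024-02-03 → 2024-02-03
row_key=B52: actual_date=2024-09-21 → 2024-09-21
row_key=B54: actual_date=NULL, scheduled_date=2024-08-27 → 2024-08-27
row_key=B63: actual_date=2024-10-14 → 2024-10-14
row_key=B68: actual_date=NULL, scheduled_date=2024-06-03 → 2024-06-03
row_key=B69: actual_date=NULL, scheduled_date=NULL, requested_date=2024-12-21 → 2024-12-21
row_key=B92: actual_date=NULL, scheduled_date=NULL, requested_date=2024-07-21 → 2024-07-21

2024-06-08, 2024-06-21, 2024-02-03, 2024-09-21, 2024-08-27, 2024-10-14, 2024-06-03, 2024-12-21, 2024-07-21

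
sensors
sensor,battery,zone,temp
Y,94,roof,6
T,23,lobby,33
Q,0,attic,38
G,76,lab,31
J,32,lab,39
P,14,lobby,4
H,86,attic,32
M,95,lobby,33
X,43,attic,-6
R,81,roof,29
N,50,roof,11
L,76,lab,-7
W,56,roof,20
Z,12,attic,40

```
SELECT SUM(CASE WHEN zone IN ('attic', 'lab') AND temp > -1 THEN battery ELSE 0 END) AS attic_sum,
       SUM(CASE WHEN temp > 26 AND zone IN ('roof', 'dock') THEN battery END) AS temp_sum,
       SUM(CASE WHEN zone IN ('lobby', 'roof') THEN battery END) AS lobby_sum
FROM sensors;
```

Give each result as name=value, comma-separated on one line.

[attic_sum: zone IN ('attic', 'lab') AND temp > -1]
sensor=Y: ✗
sensor=T: ✗
sensor=Q: ✓ → 0
sensor=G: ✓ → 76
sensor=J: ✓ → 32
sensor=P: ✗
sensor=H: ✓ → 86
sensor=M: ✗
sensor=X: ✗
sensor=R: ✗
sensor=N: ✗
sensor=L: ✗
sensor=W: ✗
sensor=Z: ✓ → 12
attic_sum = 76 + 32 + 86 + 12 = 206
—
[temp_sum: temp > 26 AND zone IN ('roof', 'dock')]
sensor=Y: ✗
sensor=T: ✗
sensor=Q: ✗
sensor=G: ✗
sensor=J: ✗
sensor=P: ✗
sensor=H: ✗
sensor=M: ✗
sensor=X: ✗
sensor=R: ✓ → 81
sensor=N: ✗
sensor=L: ✗
sensor=W: ✗
sensor=Z: ✗
temp_sum = 81
—
[lobby_sum: zone IN ('lobby', 'roof')]
sensor=Y: ✓ → 94
sensor=T: ✓ → 23
sensor=Q: ✗
sensor=G: ✗
sensor=J: ✗
sensor=P: ✓ → 14
sensor=H: ✗
sensor=M: ✓ → 95
sensor=X: ✗
sensor=R: ✓ → 81
sensor=N: ✓ → 50
sensor=L: ✗
sensor=W: ✓ → 56
sensor=Z: ✗
lobby_sum = 94 + 23 + 14 + 95 + 81 + 50 + 56 = 413

attic_sum=206, temp_sum=81, lobby_sum=413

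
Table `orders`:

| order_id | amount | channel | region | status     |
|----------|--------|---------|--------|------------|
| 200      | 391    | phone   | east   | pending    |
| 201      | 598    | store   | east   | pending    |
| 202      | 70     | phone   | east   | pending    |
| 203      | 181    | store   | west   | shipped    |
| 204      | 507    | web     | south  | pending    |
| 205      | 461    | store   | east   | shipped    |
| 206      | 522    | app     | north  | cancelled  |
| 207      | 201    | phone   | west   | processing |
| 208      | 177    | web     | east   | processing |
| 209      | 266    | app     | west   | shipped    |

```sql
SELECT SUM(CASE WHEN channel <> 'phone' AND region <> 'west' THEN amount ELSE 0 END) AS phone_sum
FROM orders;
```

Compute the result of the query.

2265

order_id=200: ✗
order_id=201: ✓ → 598
order_id=202: ✗
order_id=203: ✗
order_id=204: ✓ → 507
order_id=205: ✓ → 461
order_id=206: ✓ → 522
order_id=207: ✗
order_id=208: ✓ → 177
order_id=209: ✗
phone_sum = 598 + 507 + 461 + 522 + 177 = 2265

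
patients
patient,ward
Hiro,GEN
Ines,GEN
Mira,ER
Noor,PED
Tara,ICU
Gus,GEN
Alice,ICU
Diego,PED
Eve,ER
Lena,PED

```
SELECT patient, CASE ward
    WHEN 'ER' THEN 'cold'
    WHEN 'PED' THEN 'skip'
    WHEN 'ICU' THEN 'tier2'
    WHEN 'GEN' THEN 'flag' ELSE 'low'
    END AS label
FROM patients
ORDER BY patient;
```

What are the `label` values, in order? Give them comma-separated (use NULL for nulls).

tier2, skip, cold, flag, flag, flag, skip, cold, skip, tier2

patient=Alice: ward='ICU' → tier2
patient=Diego: ward='PED' → skip
patient=Eve: ward='ER' → cold
patient=Gus: ward='GEN' → flag
patient=Hiro: ward='GEN' → flag
patient=Ines: ward='GEN' → flag
patient=Lena: ward='PED' → skip
patient=Mira: ward='ER' → cold
patient=Noor: ward='PED' → skip
patient=Tara: ward='ICU' → tier2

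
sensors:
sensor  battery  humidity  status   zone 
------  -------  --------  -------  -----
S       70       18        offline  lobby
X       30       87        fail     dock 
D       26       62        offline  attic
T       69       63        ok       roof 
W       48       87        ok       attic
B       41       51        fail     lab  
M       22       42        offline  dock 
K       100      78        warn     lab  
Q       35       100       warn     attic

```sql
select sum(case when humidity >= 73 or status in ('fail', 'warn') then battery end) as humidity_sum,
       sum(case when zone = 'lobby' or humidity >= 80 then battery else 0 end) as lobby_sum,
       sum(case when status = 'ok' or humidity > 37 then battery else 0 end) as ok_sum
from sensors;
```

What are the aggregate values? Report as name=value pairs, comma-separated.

humidity_sum=254, lobby_sum=183, ok_sum=371

[humidity_sum: humidity >= 73 or status in ('fail', 'warn')]
sensor=S: ✗
sensor=X: ✓ → 30
sensor=D: ✗
sensor=T: ✗
sensor=W: ✓ → 48
sensor=B: ✓ → 41
sensor=M: ✗
sensor=K: ✓ → 100
sensor=Q: ✓ → 35
humidity_sum = 30 + 48 + 41 + 100 + 35 = 254
—
[lobby_sum: zone = 'lobby' or humidity >= 80]
sensor=S: ✓ → 70
sensor=X: ✓ → 30
sensor=D: ✗
sensor=T: ✗
sensor=W: ✓ → 48
sensor=B: ✗
sensor=M: ✗
sensor=K: ✗
sensor=Q: ✓ → 35
lobby_sum = 70 + 30 + 48 + 35 = 183
—
[ok_sum: status = 'ok' or humidity > 37]
sensor=S: ✗
sensor=X: ✓ → 30
sensor=D: ✓ → 26
sensor=T: ✓ → 69
sensor=W: ✓ → 48
sensor=B: ✓ → 41
sensor=M: ✓ → 22
sensor=K: ✓ → 100
sensor=Q: ✓ → 35
ok_sum = 30 + 26 + 69 + 48 + 41 + 22 + 100 + 35 = 371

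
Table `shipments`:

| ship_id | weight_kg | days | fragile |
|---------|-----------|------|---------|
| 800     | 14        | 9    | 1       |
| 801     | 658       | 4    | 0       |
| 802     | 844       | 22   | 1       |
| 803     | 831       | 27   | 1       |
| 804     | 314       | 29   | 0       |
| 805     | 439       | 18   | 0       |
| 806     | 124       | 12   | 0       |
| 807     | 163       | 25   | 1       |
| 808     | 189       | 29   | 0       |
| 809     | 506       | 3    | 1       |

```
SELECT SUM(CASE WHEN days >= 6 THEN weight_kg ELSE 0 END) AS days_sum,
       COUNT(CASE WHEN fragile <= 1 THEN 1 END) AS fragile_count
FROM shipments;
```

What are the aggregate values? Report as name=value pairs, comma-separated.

days_sum=2918, fragile_count=10

[days_sum: days >= 6]
ship_id=800: ✓ → 14
ship_id=801: ✗
ship_id=802: ✓ → 844
ship_id=803: ✓ → 831
ship_id=804: ✓ → 314
ship_id=805: ✓ → 439
ship_id=806: ✓ → 124
ship_id=807: ✓ → 163
ship_id=808: ✓ → 189
ship_id=809: ✗
days_sum = 14 + 844 + 831 + 314 + 439 + 124 + 163 + 189 = 2918
—
[fragile_count: fragile <= 1]
ship_id=800: ✓ → 1
ship_id=801: ✓ → 1
ship_id=802: ✓ → 1
ship_id=803: ✓ → 1
ship_id=804: ✓ → 1
ship_id=805: ✓ → 1
ship_id=806: ✓ → 1
ship_id=807: ✓ → 1
ship_id=808: ✓ → 1
ship_id=809: ✓ → 1
fragile_count = COUNT(1, 1, 1, 1, 1, 1, 1, 1, 1, 1) = 10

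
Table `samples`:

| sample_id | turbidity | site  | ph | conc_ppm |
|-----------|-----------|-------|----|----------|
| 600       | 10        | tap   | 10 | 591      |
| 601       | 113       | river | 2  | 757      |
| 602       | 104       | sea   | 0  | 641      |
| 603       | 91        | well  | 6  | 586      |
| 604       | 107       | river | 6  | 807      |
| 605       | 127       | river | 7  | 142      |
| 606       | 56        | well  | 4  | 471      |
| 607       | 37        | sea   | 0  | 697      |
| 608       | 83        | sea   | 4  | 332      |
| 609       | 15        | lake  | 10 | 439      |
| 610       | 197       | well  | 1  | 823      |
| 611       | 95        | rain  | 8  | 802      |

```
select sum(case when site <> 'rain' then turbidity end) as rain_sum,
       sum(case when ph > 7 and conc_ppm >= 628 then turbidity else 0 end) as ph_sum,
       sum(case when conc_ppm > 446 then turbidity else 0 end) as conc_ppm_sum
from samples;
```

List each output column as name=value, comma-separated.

rain_sum=940, ph_sum=95, conc_ppm_sum=810

[rain_sum: site <> 'rain']
sample_id=600: ✓ → 10
sample_id=601: ✓ → 113
sample_id=602: ✓ → 104
sample_id=603: ✓ → 91
sample_id=604: ✓ → 107
sample_id=605: ✓ → 127
sample_id=606: ✓ → 56
sample_id=607: ✓ → 37
sample_id=608: ✓ → 83
sample_id=609: ✓ → 15
sample_id=610: ✓ → 197
sample_id=611: ✗
rain_sum = 10 + 113 + 104 + 91 + 107 + 127 + 56 + 37 + 83 + 15 + 197 = 940
—
[ph_sum: ph > 7 and conc_ppm >= 628]
sample_id=600: ✗
sample_id=601: ✗
sample_id=602: ✗
sample_id=603: ✗
sample_id=604: ✗
sample_id=605: ✗
sample_id=606: ✗
sample_id=607: ✗
sample_id=608: ✗
sample_id=609: ✗
sample_id=610: ✗
sample_id=611: ✓ → 95
ph_sum = 95
—
[conc_ppm_sum: conc_ppm > 446]
sample_id=600: ✓ → 10
sample_id=601: ✓ → 113
sample_id=602: ✓ → 104
sample_id=603: ✓ → 91
sample_id=604: ✓ → 107
sample_id=605: ✗
sample_id=606: ✓ → 56
sample_id=607: ✓ → 37
sample_id=608: ✗
sample_id=609: ✗
sample_id=610: ✓ → 197
sample_id=611: ✓ → 95
conc_ppm_sum = 10 + 113 + 104 + 91 + 107 + 56 + 37 + 197 + 95 = 810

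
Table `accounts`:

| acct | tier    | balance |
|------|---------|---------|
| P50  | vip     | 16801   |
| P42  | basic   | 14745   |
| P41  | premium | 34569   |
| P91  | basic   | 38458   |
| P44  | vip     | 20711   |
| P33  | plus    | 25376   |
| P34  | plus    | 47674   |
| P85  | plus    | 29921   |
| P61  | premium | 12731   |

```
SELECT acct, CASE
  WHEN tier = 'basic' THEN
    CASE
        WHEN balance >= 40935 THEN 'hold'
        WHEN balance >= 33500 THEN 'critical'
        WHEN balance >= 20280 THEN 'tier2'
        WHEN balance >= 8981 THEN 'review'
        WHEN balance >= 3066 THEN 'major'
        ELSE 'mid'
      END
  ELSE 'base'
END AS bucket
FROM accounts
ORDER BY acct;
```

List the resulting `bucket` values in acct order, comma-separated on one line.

acct=P33: tier='plus' → outer ELSE → base
acct=P34: tier='plus' → outer ELSE → base
acct=P41: tier='premium' → outer ELSE → base
acct=P42: tier='basic' → inner[balance >= 8981] → review
acct=P44: tier='vip' → outer ELSE → base
acct=P50: tier='vip' → outer ELSE → base
acct=P61: tier='premium' → outer ELSE → base
acct=P85: tier='plus' → outer ELSE → base
acct=P91: tier='basic' → inner[balance >= 33500] → critical

base, base, base, review, base, base, base, base, critical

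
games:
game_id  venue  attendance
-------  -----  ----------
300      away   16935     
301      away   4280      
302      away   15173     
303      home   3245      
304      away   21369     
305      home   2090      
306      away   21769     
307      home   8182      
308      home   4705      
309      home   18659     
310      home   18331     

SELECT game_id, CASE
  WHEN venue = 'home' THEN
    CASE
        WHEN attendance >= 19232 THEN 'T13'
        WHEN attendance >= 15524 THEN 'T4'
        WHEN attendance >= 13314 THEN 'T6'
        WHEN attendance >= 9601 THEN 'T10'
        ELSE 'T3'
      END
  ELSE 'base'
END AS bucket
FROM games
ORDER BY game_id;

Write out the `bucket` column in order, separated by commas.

game_id=300: venue='away' → outer ELSE → base
game_id=301: venue='away' → outer ELSE → base
game_id=302: venue='away' → outer ELSE → base
game_id=303: venue='home' → inner[ELSE] → T3
game_id=304: venue='away' → outer ELSE → base
game_id=305: venue='home' → inner[ELSE] → T3
game_id=306: venue='away' → outer ELSE → base
game_id=307: venue='home' → inner[ELSE] → T3
game_id=308: venue='home' → inner[ELSE] → T3
game_id=309: venue='home' → inner[attendance >= 15524] → T4
game_id=310: venue='home' → inner[attendance >= 15524] → T4

base, base, base, T3, base, T3, base, T3, T3, T4, T4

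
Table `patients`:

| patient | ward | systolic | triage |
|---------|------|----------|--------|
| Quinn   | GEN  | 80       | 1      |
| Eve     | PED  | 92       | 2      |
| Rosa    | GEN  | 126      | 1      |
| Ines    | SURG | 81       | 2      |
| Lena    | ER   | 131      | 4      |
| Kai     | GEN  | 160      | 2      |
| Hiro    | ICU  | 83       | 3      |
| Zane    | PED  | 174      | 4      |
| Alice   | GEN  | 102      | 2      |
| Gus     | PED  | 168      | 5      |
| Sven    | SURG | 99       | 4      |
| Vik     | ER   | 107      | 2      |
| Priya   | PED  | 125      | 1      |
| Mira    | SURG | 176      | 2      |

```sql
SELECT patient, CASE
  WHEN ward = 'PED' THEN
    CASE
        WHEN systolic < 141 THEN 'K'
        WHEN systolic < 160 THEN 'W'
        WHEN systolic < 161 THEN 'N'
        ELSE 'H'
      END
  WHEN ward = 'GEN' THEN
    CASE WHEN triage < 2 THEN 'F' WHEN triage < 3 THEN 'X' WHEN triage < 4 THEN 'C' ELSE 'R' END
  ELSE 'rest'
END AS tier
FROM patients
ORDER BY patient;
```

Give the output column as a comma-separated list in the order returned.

X, K, H, rest, rest, X, rest, rest, K, F, F, rest, rest, H

patient=Alice: ward='GEN' → inner[triage < 3] → X
patient=Eve: ward='PED' → inner[systolic < 141] → K
patient=Gus: ward='PED' → inner[ELSE] → H
patient=Hiro: ward='ICU' → outer ELSE → rest
patient=Ines: ward='SURG' → outer ELSE → rest
patient=Kai: ward='GEN' → inner[triage < 3] → X
patient=Lena: ward='ER' → outer ELSE → rest
patient=Mira: ward='SURG' → outer ELSE → rest
patient=Priya: ward='PED' → inner[systolic < 141] → K
patient=Quinn: ward='GEN' → inner[triage < 2] → F
patient=Rosa: ward='GEN' → inner[triage < 2] → F
patient=Sven: ward='SURG' → outer ELSE → rest
patient=Vik: ward='ER' → outer ELSE → rest
patient=Zane: ward='PED' → inner[ELSE] → H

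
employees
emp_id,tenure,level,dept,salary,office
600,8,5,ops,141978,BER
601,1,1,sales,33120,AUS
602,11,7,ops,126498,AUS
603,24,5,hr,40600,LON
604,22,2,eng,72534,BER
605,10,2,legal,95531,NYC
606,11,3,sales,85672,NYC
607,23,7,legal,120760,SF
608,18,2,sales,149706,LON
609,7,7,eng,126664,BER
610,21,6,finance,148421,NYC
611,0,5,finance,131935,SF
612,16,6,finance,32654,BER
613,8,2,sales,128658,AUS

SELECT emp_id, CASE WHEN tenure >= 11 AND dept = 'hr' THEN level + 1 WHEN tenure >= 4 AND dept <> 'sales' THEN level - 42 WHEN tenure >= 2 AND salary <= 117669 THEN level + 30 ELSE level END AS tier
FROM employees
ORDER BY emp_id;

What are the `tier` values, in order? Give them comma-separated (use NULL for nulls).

-37, 1, -35, 6, -40, -40, 33, -35, 2, -35, -36, 5, -36, 2

emp_id=600: tenure >= 4 AND dept <> 'sales' → -37
emp_id=601: ELSE → 1
emp_id=602: tenure >= 4 AND dept <> 'sales' → -35
emp_id=603: tenure >= 11 AND dept = 'hr' → 6
emp_id=604: tenure >= 4 AND dept <> 'sales' → -40
emp_id=605: tenure >= 4 AND dept <> 'sales' → -40
emp_id=606: tenure >= 2 AND salary <= 117669 → 33
emp_id=607: tenure >= 4 AND dept <> 'sales' → -35
emp_id=608: ELSE → 2
emp_id=609: tenure >= 4 AND dept <> 'sales' → -35
emp_id=610: tenure >= 4 AND dept <> 'sales' → -36
emp_id=611: ELSE → 5
emp_id=612: tenure >= 4 AND dept <> 'sales' → -36
emp_id=613: ELSE → 2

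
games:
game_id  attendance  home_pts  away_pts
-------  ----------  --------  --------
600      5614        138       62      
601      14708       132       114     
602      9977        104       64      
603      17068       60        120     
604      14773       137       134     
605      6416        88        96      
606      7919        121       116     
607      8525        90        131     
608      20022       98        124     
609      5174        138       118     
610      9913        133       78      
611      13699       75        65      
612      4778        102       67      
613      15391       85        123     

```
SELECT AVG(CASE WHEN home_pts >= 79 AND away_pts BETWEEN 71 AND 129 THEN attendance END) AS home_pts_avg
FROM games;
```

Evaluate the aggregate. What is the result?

11363.2857142857

game_id=600: ✗
game_id=601: ✓ → 14708
game_id=602: ✗
game_id=603: ✗
game_id=604: ✗
game_id=605: ✓ → 6416
game_id=606: ✓ → 7919
game_id=607: ✗
game_id=608: ✓ → 20022
game_id=609: ✓ → 5174
game_id=610: ✓ → 9913
game_id=611: ✗
game_id=612: ✗
game_id=613: ✓ → 15391
home_pts_avg = (14708 + 6416 + 7919 + 20022 + 5174 + 9913 + 15391) / 7 = 11363.2857142857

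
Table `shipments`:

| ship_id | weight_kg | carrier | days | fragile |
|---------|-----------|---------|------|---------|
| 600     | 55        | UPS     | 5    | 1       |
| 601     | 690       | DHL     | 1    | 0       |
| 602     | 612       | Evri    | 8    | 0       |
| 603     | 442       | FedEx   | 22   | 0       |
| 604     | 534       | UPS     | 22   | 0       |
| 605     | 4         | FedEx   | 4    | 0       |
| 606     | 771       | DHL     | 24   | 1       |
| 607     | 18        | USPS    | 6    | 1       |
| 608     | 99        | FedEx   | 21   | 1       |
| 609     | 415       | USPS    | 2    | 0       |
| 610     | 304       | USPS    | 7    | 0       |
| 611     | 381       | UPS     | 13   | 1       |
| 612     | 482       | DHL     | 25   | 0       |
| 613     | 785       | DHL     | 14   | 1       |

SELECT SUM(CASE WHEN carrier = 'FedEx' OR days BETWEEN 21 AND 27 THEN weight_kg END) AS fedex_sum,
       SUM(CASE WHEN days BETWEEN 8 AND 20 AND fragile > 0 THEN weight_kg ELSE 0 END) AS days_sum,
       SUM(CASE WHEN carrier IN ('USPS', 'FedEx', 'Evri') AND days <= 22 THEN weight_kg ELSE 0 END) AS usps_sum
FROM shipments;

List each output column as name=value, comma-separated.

fedex_sum=2332, days_sum=1166, usps_sum=1894

[fedex_sum: carrier = 'FedEx' OR days BETWEEN 21 AND 27]
ship_id=600: ✗
ship_id=601: ✗
ship_id=602: ✗
ship_id=603: ✓ → 442
ship_id=604: ✓ → 534
ship_id=605: ✓ → 4
ship_id=606: ✓ → 771
ship_id=607: ✗
ship_id=608: ✓ → 99
ship_id=609: ✗
ship_id=610: ✗
ship_id=611: ✗
ship_id=612: ✓ → 482
ship_id=613: ✗
fedex_sum = 442 + 534 + 4 + 771 + 99 + 482 = 2332
—
[days_sum: days BETWEEN 8 AND 20 AND fragile > 0]
ship_id=600: ✗
ship_id=601: ✗
ship_id=602: ✗
ship_id=603: ✗
ship_id=604: ✗
ship_id=605: ✗
ship_id=606: ✗
ship_id=607: ✗
ship_id=608: ✗
ship_id=609: ✗
ship_id=610: ✗
ship_id=611: ✓ → 381
ship_id=612: ✗
ship_id=613: ✓ → 785
days_sum = 381 + 785 = 1166
—
[usps_sum: carrier IN ('USPS', 'FedEx', 'Evri') AND days <= 22]
ship_id=600: ✗
ship_id=601: ✗
ship_id=602: ✓ → 612
ship_id=603: ✓ → 442
ship_id=604: ✗
ship_id=605: ✓ → 4
ship_id=606: ✗
ship_id=607: ✓ → 18
ship_id=608: ✓ → 99
ship_id=609: ✓ → 415
ship_id=610: ✓ → 304
ship_id=611: ✗
ship_id=612: ✗
ship_id=613: ✗
usps_sum = 612 + 442 + 4 + 18 + 99 + 415 + 304 = 1894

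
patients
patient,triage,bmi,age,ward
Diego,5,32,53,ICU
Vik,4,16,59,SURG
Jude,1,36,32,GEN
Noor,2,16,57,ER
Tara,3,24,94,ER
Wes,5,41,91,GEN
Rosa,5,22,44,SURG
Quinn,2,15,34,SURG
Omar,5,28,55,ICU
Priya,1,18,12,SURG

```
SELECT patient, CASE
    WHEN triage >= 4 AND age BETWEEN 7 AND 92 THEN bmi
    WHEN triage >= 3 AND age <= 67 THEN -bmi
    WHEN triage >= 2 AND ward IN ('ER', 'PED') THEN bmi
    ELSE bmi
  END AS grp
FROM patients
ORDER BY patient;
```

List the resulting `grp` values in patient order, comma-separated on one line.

32, 36, 16, 28, 18, 15, 22, 24, 16, 41

patient=Diego: triage >= 4 AND age BETWEEN 7 AND 92 → 32
patient=Jude: ELSE → 36
patient=Noor: triage >= 2 AND ward IN ('ER', 'PED') → 16
patient=Omar: triage >= 4 AND age BETWEEN 7 AND 92 → 28
patient=Priya: ELSE → 18
patient=Quinn: ELSE → 15
patient=Rosa: triage >= 4 AND age BETWEEN 7 AND 92 → 22
patient=Tara: triage >= 2 AND ward IN ('ER', 'PED') → 24
patient=Vik: triage >= 4 AND age BETWEEN 7 AND 92 → 16
patient=Wes: triage >= 4 AND age BETWEEN 7 AND 92 → 41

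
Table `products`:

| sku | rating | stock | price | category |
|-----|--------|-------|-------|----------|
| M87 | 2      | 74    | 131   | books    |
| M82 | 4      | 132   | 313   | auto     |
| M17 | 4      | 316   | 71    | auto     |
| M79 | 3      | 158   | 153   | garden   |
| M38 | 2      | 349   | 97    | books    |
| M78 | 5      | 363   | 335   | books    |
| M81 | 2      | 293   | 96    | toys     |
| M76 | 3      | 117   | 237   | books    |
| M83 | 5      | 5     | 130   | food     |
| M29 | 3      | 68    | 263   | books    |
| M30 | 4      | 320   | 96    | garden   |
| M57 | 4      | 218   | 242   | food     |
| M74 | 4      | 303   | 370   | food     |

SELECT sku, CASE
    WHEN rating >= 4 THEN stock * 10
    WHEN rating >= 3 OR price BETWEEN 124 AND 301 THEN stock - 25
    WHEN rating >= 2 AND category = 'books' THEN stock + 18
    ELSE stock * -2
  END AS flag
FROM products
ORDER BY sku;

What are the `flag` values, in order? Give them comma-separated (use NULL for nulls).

3160, 43, 3200, 367, 2180, 3030, 92, 3630, 133, -586, 1320, 50, 49

sku=M17: rating >= 4 → 3160
sku=M29: rating >= 3 OR price BETWEEN 124 AND 301 → 43
sku=M30: rating >= 4 → 3200
sku=M38: rating >= 2 AND category = 'books' → 367
sku=M57: rating >= 4 → 2180
sku=M74: rating >= 4 → 3030
sku=M76: rating >= 3 OR price BETWEEN 124 AND 301 → 92
sku=M78: rating >= 4 → 3630
sku=M79: rating >= 3 OR price BETWEEN 124 AND 301 → 133
sku=M81: ELSE → -586
sku=M82: rating >= 4 → 1320
sku=M83: rating >= 4 → 50
sku=M87: rating >= 3 OR price BETWEEN 124 AND 301 → 49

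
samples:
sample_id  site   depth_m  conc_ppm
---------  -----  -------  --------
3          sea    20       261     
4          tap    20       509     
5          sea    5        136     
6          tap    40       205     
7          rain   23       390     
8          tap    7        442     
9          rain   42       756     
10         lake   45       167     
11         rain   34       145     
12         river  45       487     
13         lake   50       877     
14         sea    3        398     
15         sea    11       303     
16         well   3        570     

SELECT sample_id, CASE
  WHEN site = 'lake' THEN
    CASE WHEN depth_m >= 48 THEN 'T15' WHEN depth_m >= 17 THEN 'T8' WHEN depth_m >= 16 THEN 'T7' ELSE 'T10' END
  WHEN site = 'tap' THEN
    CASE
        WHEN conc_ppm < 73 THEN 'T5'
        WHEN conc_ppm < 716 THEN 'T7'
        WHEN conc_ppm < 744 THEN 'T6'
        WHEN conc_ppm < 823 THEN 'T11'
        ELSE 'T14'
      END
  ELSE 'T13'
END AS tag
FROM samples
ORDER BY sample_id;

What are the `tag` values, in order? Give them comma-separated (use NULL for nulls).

sample_id=3: site='sea' → outer ELSE → T13
sample_id=4: site='tap' → inner[conc_ppm < 716] → T7
sample_id=5: site='sea' → outer ELSE → T13
sample_id=6: site='tap' → inner[conc_ppm < 716] → T7
sample_id=7: site='rain' → outer ELSE → T13
sample_id=8: site='tap' → inner[conc_ppm < 716] → T7
sample_id=9: site='rain' → outer ELSE → T13
sample_id=10: site='lake' → inner[depth_m >= 17] → T8
sample_id=11: site='rain' → outer ELSE → T13
sample_id=12: site='river' → outer ELSE → T13
sample_id=13: site='lake' → inner[depth_m >= 48] → T15
sample_id=14: site='sea' → outer ELSE → T13
sample_id=15: site='sea' → outer ELSE → T13
sample_id=16: site='well' → outer ELSE → T13

T13, T7, T13, T7, T13, T7, T13, T8, T13, T13, T15, T13, T13, T13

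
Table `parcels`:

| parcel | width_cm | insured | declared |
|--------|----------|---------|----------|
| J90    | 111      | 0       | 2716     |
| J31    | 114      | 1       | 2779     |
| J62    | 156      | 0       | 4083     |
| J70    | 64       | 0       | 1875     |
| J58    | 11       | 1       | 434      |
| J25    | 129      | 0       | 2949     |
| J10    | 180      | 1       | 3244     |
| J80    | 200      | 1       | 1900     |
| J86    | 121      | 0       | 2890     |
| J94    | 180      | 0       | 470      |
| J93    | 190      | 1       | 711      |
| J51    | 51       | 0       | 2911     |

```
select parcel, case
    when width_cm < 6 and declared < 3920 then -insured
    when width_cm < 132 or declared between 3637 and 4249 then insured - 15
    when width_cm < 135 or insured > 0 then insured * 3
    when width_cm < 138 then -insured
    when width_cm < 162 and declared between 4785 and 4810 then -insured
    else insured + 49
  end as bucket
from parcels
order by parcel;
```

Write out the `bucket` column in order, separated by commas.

parcel=J10: width_cm < 135 or insured > 0 → 3
parcel=J25: width_cm < 132 or declared between 3637 and 4249 → -15
parcel=J31: width_cm < 132 or declared between 3637 and 4249 → -14
parcel=J51: width_cm < 132 or declared between 3637 and 4249 → -15
parcel=J58: width_cm < 132 or declared between 3637 and 4249 → -14
parcel=J62: width_cm < 132 or declared between 3637 and 4249 → -15
parcel=J70: width_cm < 132 or declared between 3637 and 4249 → -15
parcel=J80: width_cm < 135 or insured > 0 → 3
parcel=J86: width_cm < 132 or declared between 3637 and 4249 → -15
parcel=J90: width_cm < 132 or declared between 3637 and 4249 → -15
parcel=J93: width_cm < 135 or insured > 0 → 3
parcel=J94: ELSE → 49

3, -15, -14, -15, -14, -15, -15, 3, -15, -15, 3, 49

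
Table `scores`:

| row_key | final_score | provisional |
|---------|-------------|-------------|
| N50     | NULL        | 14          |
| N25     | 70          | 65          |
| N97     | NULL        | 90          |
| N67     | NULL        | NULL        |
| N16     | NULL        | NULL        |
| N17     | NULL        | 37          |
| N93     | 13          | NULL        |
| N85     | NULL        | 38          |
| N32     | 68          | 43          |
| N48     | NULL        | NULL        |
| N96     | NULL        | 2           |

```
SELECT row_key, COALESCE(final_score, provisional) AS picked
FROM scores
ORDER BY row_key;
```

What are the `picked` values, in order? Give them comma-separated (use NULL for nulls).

NULL, 37, 70, 68, NULL, 14, NULL, 38, 13, 2, 90

row_key=N16: final_score=NULL, provisional=NULL (all NULL) → NULL
row_key=N17: final_score=NULL, provisional=37 → 37
row_key=N25: final_score=70 → 70
row_key=N32: final_score=68 → 68
row_key=N48: final_score=NULL, provisional=NULL (all NULL) → NULL
row_key=N50: final_score=NULL, provisional=14 → 14
row_key=N67: final_score=NULL, provisional=NULL (all NULL) → NULL
row_key=N85: final_score=NULL, provisional=38 → 38
row_key=N93: final_score=13 → 13
row_key=N96: final_score=NULL, provisional=2 → 2
row_key=N97: final_score=NULL, provisional=90 → 90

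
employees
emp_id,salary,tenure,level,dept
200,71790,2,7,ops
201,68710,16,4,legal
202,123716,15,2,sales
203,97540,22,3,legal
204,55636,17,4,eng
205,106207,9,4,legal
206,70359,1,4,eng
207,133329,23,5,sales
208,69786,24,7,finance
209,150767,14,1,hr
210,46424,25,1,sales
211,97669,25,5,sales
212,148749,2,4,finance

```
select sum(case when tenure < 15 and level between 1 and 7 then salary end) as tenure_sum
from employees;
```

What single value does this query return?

547872

emp_id=200: ✓ → 71790
emp_id=201: ✗
emp_id=202: ✗
emp_id=203: ✗
emp_id=204: ✗
emp_id=205: ✓ → 106207
emp_id=206: ✓ → 70359
emp_id=207: ✗
emp_id=208: ✗
emp_id=209: ✓ → 150767
emp_id=210: ✗
emp_id=211: ✗
emp_id=212: ✓ → 148749
tenure_sum = 71790 + 106207 + 70359 + 150767 + 148749 = 547872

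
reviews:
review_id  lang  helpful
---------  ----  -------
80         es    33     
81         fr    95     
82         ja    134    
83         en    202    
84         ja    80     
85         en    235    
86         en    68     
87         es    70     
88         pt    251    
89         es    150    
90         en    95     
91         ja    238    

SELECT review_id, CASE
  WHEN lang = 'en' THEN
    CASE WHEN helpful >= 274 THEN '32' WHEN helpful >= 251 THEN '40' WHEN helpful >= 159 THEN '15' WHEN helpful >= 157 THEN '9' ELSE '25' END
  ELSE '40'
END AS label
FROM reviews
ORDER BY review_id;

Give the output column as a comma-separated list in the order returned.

review_id=80: lang='es' → outer ELSE → 40
review_id=81: lang='fr' → outer ELSE → 40
review_id=82: lang='ja' → outer ELSE → 40
review_id=83: lang='en' → inner[helpful >= 159] → 15
review_id=84: lang='ja' → outer ELSE → 40
review_id=85: lang='en' → inner[helpful >= 159] → 15
review_id=86: lang='en' → inner[ELSE] → 25
review_id=87: lang='es' → outer ELSE → 40
review_id=88: lang='pt' → outer ELSE → 40
review_id=89: lang='es' → outer ELSE → 40
review_id=90: lang='en' → inner[ELSE] → 25
review_id=91: lang='ja' → outer ELSE → 40

40, 40, 40, 15, 40, 15, 25, 40, 40, 40, 25, 40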